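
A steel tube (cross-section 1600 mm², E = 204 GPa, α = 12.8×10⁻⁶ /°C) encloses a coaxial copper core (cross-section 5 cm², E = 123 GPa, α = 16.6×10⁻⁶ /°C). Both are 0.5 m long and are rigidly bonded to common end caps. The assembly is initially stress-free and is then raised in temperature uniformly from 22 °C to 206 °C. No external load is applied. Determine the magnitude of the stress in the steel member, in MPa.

The copper has the larger α, so on heating it would change length more than the steel if both were free. The rigid plates force a common final length, so the copper is put into compression and the steel into tension, with equal and opposite forces P (no external load).
Setting the final lengths equal and cancelling L: (α₁ − α₂)ΔT = P/(A₁E₁) + P/(A₂E₂).
|α₁ − α₂|·ΔT = 3.8×10⁻⁶ × 184 = 0.0006992.
1/(A₁E₁) + 1/(A₂E₂) = 1/(1600×204×10³) + 1/(500×123×10³) = 1.932×10⁻⁸ N⁻¹.
P = 0.0006992 / 1.932×10⁻⁸ = 36180 N = 36.18 kN.
σ_{steel} = P/A₁ = 36180/1600 = 22.61 MPa, tensile.

σ ≈ 22.6 MPa (tensile)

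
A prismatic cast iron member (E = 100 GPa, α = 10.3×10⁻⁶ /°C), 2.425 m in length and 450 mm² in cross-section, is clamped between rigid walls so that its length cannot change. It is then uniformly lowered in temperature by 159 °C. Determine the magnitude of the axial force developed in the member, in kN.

P ≈ 73.7 kN (tensile)

With zero net strain, σ = E·αΔT = 100 GPa × 10.3×10⁻⁶ × 159 = 163.8 MPa.
Then P = σA = 163.8 × 450 mm² = 73.7 kN, tensile.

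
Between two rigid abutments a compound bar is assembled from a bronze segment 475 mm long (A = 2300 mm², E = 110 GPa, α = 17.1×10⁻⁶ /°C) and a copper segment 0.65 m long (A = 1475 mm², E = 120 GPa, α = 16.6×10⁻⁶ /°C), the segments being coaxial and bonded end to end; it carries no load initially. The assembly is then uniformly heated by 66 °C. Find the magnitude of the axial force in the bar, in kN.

If the supports were absent, the total length change would be Σ αᵢΔT Lᵢ = 17.1×10⁻⁶×66×475 + 16.6×10⁻⁶×66×650 = 1.248 mm.
The rigid supports impose zero overall length change; the single axial force P common to all segments must satisfy P Σ Lᵢ/(AᵢEᵢ) = δ_free.
The series flexibility is Σ Lᵢ/(AᵢEᵢ) = 475/(2300×110×10³) + 650/(1475×120×10³) = 5.55×10⁻⁶ mm/N.
Hence P = δ_free / Σ(L/AE) = 1.248/5.55×10⁻⁶ = 224.9 kN (compressive).

P ≈ 225 kN (compressive)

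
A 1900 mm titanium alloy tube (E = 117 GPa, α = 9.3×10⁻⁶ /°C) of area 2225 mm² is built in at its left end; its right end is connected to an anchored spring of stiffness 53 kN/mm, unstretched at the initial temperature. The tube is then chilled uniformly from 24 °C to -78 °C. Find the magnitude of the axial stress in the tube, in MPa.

Free thermal contraction: δ_free = αΔT L = 9.3×10⁻⁶ × 102 × 1900 = 1.802 mm.
With a force P in the spring, the elastic change of the tube is PL/(AE) and that of the spring is P/k; compatibility requires their sum to equal δ_free.
P [ L/(AE) + 1/k ] = δ_free → P [ 1900/(2225×117×10³) + 1/(53×10³) ] = 1.802.
P = 1.802 / 2.617×10⁻⁵ = 68880 N.
σ = P/A = 68880/2225 = 30.96 MPa.

σ ≈ 31 MPa (tensile)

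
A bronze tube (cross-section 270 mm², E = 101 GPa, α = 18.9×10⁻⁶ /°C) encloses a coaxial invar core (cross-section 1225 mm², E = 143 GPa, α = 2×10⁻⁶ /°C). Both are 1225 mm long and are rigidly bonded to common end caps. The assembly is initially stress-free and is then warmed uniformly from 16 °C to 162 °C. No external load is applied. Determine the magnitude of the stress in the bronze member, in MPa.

Equilibrium of a rigid end plate with no external load gives equal and opposite internal forces ±P in the two members. Since α_{bronze} > α_{invar}, heating drives the bronze into compression and the invar into tension.
Compatibility of the two members (thermal + elastic change equal): (α₁ − α₂)ΔT = P·[1/(A₁E₁) + 1/(A₂E₂)].
|α₁ − α₂|·ΔT = 16.9×10⁻⁶ × 146 = 0.002467.
1/(A₁E₁) + 1/(A₂E₂) = 1/(270×101×10³) + 1/(1225×143×10³) = 4.238×10⁻⁸ N⁻¹.
P = 0.002467 / 4.238×10⁻⁸ = 58220 N = 58.22 kN.
σ_{bronze} = P/A₁ = 58220/270 = 215.6 MPa, compressive.

σ ≈ 216 MPa (compressive)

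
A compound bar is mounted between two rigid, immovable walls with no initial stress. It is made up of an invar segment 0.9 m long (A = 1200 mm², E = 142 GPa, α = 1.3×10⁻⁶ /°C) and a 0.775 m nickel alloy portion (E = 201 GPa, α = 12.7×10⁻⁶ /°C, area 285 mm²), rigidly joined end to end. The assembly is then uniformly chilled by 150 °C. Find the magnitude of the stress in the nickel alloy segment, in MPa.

If the supports were absent, the total length change would be Σ αᵢΔT Lᵢ = 1.3×10⁻⁶×150×900 + 12.7×10⁻⁶×150×775 = 1.652 mm.
The rigid supports impose zero overall length change; the single axial force P common to all segments must satisfy P Σ Lᵢ/(AᵢEᵢ) = δ_free.
The series flexibility is Σ Lᵢ/(AᵢEᵢ) = 900/(1200×142×10³) + 775/(285×201×10³) = 1.881×10⁻⁵ mm/N.
Hence P = δ_free / Σ(L/AE) = 1.652/1.881×10⁻⁵ = 87.82 kN (tensile).
σ_{nickel alloy} = P / A = 87820 / 285 = 308.1 MPa.

σ ≈ 308 MPa (tensile)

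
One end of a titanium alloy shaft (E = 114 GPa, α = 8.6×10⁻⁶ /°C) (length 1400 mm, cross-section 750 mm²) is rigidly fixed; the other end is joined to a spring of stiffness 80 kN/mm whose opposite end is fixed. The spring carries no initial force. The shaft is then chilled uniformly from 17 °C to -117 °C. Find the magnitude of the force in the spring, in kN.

If the spring were absent the shaft would shorten by αΔT L = 8.6×10⁻⁶ × 134 × 1400 = 1.613 mm.
Let P be the tensile force in the spring. The shaft extends elastically by PL/(AE) and the spring stretches by P/k; together these equal δ_free.
P [ L/(AE) + 1/k ] = δ_free → P [ 1400/(750×114×10³) + 1/(80×10³) ] = 1.613.
P = 1.613 / 2.887×10⁻⁵ = 55880 N.

P ≈ 55.9 kN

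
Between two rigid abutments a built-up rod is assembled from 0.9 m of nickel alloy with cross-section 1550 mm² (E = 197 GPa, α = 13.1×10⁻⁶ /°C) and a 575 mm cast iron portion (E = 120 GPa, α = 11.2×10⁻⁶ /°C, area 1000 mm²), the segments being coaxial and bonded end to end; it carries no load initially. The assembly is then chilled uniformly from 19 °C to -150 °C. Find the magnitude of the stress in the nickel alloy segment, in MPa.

σ ≈ 257 MPa (tensile)

Free thermal contraction of the whole bar: Σ αᵢΔT Lᵢ = 13.1×10⁻⁶×169×900 + 11.2×10⁻⁶×169×575 = 3.081 mm.
The walls prevent any net length change, so an axial force P (same in every segment) develops. Compatibility: P · Σ Lᵢ/(AᵢEᵢ) = δ_free.
Σ Lᵢ/(AᵢEᵢ) = 900/(1550×197×10³) + 575/(1000×120×10³) = 7.739×10⁻⁶ mm/N.
So P = 3.081 / 7.739×10⁻⁶ = 398.1 kN, tensile.
σ_{nickel alloy} = P / A = 398100 / 1550 = 256.8 MPa.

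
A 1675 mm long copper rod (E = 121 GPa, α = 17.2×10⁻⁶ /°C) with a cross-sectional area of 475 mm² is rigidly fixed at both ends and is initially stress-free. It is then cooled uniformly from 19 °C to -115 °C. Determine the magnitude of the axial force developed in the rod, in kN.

With zero net strain, σ = E·αΔT = 121 GPa × 17.2×10⁻⁶ × 134 = 278.9 MPa.
Axial force P = σA = 278.9 × 475 = 132500 N = 132.5 kN, tensile.

P ≈ 132 kN (tensile)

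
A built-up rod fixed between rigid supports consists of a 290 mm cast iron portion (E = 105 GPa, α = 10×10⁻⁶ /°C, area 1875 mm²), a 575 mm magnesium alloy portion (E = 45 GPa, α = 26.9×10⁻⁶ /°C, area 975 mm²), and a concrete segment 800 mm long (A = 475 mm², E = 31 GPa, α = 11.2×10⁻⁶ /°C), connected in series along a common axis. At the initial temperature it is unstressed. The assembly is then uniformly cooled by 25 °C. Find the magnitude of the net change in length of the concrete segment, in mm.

|ΔL| ≈ 0.315 mm

With the walls removed the bar would change length by δ_free = Σ αᵢΔT Lᵢ = 10×10⁻⁶×25×290 + 26.9×10⁻⁶×25×575 + 11.2×10⁻⁶×25×800 = 0.6832 mm.
The walls prevent any net length change, so an axial force P (same in every segment) develops. Compatibility: P · Σ Lᵢ/(AᵢEᵢ) = δ_free.
Σ Lᵢ/(AᵢEᵢ) = 290/(1875×105×10³) + 575/(975×45×10³) + 800/(475×31×10³) = 6.891×10⁻⁵ mm/N.
P = 0.6832 / 6.891×10⁻⁵ = 9915 N = 9.915 kN, tensile.
For the concrete segment, free thermal change = 11.2×10⁻⁶×25×800 = 0.224 mm and elastic change from P = 9915×800/(475×31×10³) = 0.5386 mm; these oppose, so the net change is 0.315 mm (segment lengthens).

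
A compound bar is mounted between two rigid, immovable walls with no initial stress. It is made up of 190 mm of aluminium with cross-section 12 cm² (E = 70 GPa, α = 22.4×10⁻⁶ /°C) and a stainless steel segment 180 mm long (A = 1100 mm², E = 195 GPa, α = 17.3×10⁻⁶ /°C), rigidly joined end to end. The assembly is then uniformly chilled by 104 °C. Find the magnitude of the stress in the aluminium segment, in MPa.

With the walls removed the bar would change length by δ_free = Σ αᵢΔT Lᵢ = 22.4×10⁻⁶×104×190 + 17.3×10⁻⁶×104×180 = 0.7665 mm.
Since the ends are fixed, an axial force P builds up, equal in every segment, with P · Σ Lᵢ/(AᵢEᵢ) = δ_free.
Σ Lᵢ/(AᵢEᵢ) = 190/(1200×70×10³) + 180/(1100×195×10³) = 3.101×10⁻⁶ mm/N.
So P = 0.7665 / 3.101×10⁻⁶ = 247.2 kN, tensile.
σ_{aluminium} = P / A = 247200 / 1200 = 206 MPa.

σ ≈ 206 MPa (tensile)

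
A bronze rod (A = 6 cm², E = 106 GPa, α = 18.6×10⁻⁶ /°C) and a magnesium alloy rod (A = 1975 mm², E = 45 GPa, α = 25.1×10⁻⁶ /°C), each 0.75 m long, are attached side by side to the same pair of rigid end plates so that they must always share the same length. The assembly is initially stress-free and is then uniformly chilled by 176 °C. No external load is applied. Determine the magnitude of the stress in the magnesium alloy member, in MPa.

The magnesium alloy has the larger α, so on cooling it would change length more than the bronze if both were free. The rigid plates force a common final length, so the magnesium alloy is put into tension and the bronze into compression, with equal and opposite forces P (no external load).
Setting the final lengths equal and cancelling L: (α₁ − α₂)ΔT = P/(A₁E₁) + P/(A₂E₂).
|α₁ − α₂|·ΔT = 6.5×10⁻⁶ × 176 = 0.001144.
1/(A₁E₁) + 1/(A₂E₂) = 1/(600×106×10³) + 1/(1975×45×10³) = 2.698×10⁻⁸ N⁻¹.
P = 0.001144 / 2.698×10⁻⁸ = 42410 N = 42.41 kN.
σ_{magnesium alloy} = P/A₂ = 42410/1975 = 21.47 MPa, tensile.

σ ≈ 21.5 MPa (tensile)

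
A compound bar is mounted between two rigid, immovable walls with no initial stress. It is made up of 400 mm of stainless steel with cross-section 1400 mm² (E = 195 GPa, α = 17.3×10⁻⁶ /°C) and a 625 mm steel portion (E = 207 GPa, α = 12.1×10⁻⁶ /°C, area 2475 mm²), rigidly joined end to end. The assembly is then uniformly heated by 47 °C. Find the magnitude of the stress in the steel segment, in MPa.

If the supports were absent, the total length change would be Σ αᵢΔT Lᵢ = 17.3×10⁻⁶×47×400 + 12.1×10⁻⁶×47×625 = 0.6807 mm.
The rigid supports impose zero overall length change; the single axial force P common to all segments must satisfy P Σ Lᵢ/(AᵢEᵢ) = δ_free.
The series flexibility is Σ Lᵢ/(AᵢEᵢ) = 400/(1400×195×10³) + 625/(2475×207×10³) = 2.685×10⁻⁶ mm/N.
Hence P = δ_free / Σ(L/AE) = 0.6807/2.685×10⁻⁶ = 253.5 kN (compressive).
σ_{steel} = P / A = 253500 / 2475 = 102.4 MPa.

σ ≈ 102 MPa (compressive)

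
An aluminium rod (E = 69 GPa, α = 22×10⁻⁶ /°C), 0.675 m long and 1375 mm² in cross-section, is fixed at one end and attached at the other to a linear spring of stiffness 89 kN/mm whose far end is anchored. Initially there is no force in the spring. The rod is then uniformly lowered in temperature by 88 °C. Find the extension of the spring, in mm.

δ ≈ 0.8 mm

Free thermal contraction: δ_free = αΔT L = 22×10⁻⁶ × 88 × 675 = 1.307 mm.
With a force P in the spring, the elastic change of the rod is PL/(AE) and that of the spring is P/k; compatibility requires their sum to equal δ_free.
P [ L/(AE) + 1/k ] = δ_free → P [ 675/(1375×69×10³) + 1/(89×10³) ] = 1.307.
P = 1.307 / 1.835×10⁻⁵ = 71210 N.
Spring extension = P/k = 71210/(89×10³) = 0.8001 mm.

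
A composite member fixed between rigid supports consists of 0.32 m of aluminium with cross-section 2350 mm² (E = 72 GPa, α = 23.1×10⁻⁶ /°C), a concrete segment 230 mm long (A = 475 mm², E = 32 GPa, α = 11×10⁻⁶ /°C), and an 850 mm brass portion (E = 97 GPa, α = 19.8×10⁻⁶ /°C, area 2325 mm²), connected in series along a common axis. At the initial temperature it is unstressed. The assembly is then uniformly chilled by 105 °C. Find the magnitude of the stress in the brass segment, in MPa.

σ ≈ 58.1 MPa (tensile)

Free thermal contraction of the whole bar: Σ αᵢΔT Lᵢ = 23.1×10⁻⁶×105×320 + 11×10⁻⁶×105×230 + 19.8×10⁻⁶×105×850 = 2.809 mm.
The walls prevent any net length change, so an axial force P (same in every segment) develops. Compatibility: P · Σ Lᵢ/(AᵢEᵢ) = δ_free.
The series flexibility is Σ Lᵢ/(AᵢEᵢ) = 320/(2350×72×10³) + 230/(475×32×10³) + 850/(2325×97×10³) = 2.079×10⁻⁵ mm/N.
P = 2.809 / 2.079×10⁻⁵ = 135100 N = 135.1 kN, tensile.
σ_{brass} = P / A = 135100 / 2325 = 58.11 MPa.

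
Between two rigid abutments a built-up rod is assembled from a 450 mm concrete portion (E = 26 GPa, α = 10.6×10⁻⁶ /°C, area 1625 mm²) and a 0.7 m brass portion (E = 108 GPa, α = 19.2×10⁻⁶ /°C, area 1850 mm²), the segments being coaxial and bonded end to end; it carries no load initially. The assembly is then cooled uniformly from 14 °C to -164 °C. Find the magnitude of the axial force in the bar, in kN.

With the walls removed the bar would change length by δ_free = Σ αᵢΔT Lᵢ = 10.6×10⁻⁶×178×450 + 19.2×10⁻⁶×178×700 = 3.241 mm.
The rigid supports impose zero overall length change; the single axial force P common to all segments must satisfy P Σ Lᵢ/(AᵢEᵢ) = δ_free.
Σ Lᵢ/(AᵢEᵢ) = 450/(1625×26×10³) + 700/(1850×108×10³) = 1.415×10⁻⁵ mm/N.
Hence P = δ_free / Σ(L/AE) = 3.241/1.415×10⁻⁵ = 229 kN (tensile).

P ≈ 229 kN (tensile)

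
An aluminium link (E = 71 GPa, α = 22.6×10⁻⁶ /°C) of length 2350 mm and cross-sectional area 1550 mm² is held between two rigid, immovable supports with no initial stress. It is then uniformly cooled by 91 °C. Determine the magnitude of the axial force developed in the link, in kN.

P ≈ 226 kN (tensile)

Full restraint means ε = 0, so the stress is σ = EαΔT = 71×10³ × 22.6×10⁻⁶ × 91 = 146 MPa.
P = AEαΔT = 1550 × 71×10³ × 22.6×10⁻⁶ × 91 = 226.3 kN (tensile).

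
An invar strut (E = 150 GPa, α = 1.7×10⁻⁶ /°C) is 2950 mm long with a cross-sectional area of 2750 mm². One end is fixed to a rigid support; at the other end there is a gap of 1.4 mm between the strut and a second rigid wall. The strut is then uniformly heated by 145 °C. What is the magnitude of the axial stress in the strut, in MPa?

If the wall were absent the strut would grow by αΔT L = 1.7×10⁻⁶ × 145 × 2950 = 0.7272 mm.
Since δ_free = 0.727 mm is less than the 1.4 mm gap, the strut never touches the wall. No axial force develops.

σ ≈ 0 MPa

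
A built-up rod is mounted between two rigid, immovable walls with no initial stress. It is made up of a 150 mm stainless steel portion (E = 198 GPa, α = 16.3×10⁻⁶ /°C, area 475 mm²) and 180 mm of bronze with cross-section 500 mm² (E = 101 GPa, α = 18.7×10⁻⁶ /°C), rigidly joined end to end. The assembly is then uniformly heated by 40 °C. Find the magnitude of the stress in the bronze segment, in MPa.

With the walls removed the bar would change length by δ_free = Σ αᵢΔT Lᵢ = 16.3×10⁻⁶×40×150 + 18.7×10⁻⁶×40×180 = 0.2324 mm.
The walls prevent any net length change, so an axial force P (same in every segment) develops. Compatibility: P · Σ Lᵢ/(AᵢEᵢ) = δ_free.
The series flexibility is Σ Lᵢ/(AᵢEᵢ) = 150/(475×198×10³) + 180/(500×101×10³) = 5.159×10⁻⁶ mm/N.
So P = 0.2324 / 5.159×10⁻⁶ = 45.05 kN, compressive.
σ_{bronze} = P / A = 45050 / 500 = 90.11 MPa.

σ ≈ 90.1 MPa (compressive)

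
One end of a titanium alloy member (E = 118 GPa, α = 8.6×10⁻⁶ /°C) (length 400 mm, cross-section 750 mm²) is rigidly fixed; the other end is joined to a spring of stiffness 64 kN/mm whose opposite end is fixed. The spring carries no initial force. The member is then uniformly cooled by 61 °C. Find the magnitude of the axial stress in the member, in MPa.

σ ≈ 13.9 MPa (tensile)

The unrestrained thermal change is αΔT L = 8.6×10⁻⁶ × 61 × 400 = 0.2098 mm.
Let P be the tensile force in the spring. The member extends elastically by PL/(AE) and the spring stretches by P/k; together these equal δ_free.
So P = δ_free / [L/(AE) + 1/k] = 0.2098 / [ 400/(750×118×10³) + 1/(64×10³) ].
P = 0.2098 / 2.014×10⁻⁵ = 10420 N.
σ = P/A = 10420/750 = 13.89 MPa.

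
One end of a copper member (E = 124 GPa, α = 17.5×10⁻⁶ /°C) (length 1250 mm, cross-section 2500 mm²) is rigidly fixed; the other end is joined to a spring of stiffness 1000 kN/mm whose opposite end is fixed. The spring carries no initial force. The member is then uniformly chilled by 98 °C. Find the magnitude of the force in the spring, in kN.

P ≈ 426 kN

Free thermal contraction: δ_free = αΔT L = 17.5×10⁻⁶ × 98 × 1250 = 2.144 mm.
Let P be the tensile force in the spring. The member extends elastically by PL/(AE) and the spring stretches by P/k; together these equal δ_free.
So P = δ_free / [L/(AE) + 1/k] = 2.144 / [ 1250/(2500×124×10³) + 1/(1000×10³) ].
P = 2.144 / 5.032×10⁻⁶ = 426000 N.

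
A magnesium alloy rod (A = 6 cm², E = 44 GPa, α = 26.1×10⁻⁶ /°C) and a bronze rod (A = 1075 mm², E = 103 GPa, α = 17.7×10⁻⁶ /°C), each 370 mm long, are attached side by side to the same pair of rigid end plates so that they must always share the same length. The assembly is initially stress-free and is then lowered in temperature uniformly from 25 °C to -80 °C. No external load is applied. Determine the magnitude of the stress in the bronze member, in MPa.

Equilibrium of a rigid end plate with no external load gives equal and opposite internal forces ±P in the two members. Since α_{magnesium alloy} > α_{bronze}, cooling drives the magnesium alloy into tension and the bronze into compression.
Setting the final lengths equal and cancelling L: (α₁ − α₂)ΔT = P/(A₁E₁) + P/(A₂E₂).
|α₁ − α₂|·ΔT = 8.4×10⁻⁶ × 105 = 0.000882.
1/(A₁E₁) + 1/(A₂E₂) = 1/(600×44×10³) + 1/(1075×103×10³) = 4.691×10⁻⁸ N⁻¹.
P = 0.000882 / 4.691×10⁻⁸ = 18800 N = 18.8 kN.
σ_{bronze} = P/A₂ = 18800/1075 = 17.49 MPa, compressive.

σ ≈ 17.5 MPa (compressive)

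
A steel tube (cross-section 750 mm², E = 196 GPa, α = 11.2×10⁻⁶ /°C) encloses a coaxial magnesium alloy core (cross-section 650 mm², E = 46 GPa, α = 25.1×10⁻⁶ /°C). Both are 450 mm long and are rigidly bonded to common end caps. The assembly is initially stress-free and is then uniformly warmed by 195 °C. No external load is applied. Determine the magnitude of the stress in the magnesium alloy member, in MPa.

σ ≈ 104 MPa (compressive)

Equilibrium of a rigid end plate with no external load gives equal and opposite internal forces ±P in the two members. Since α_{magnesium alloy} > α_{steel}, heating drives the magnesium alloy into compression and the steel into tension.
Setting the final lengths equal and cancelling L: (α₁ − α₂)ΔT = P/(A₁E₁) + P/(A₂E₂).
|α₁ − α₂|·ΔT = 13.9×10⁻⁶ × 195 = 0.002711.
1/(A₁E₁) + 1/(A₂E₂) = 1/(750×196×10³) + 1/(650×46×10³) = 4.025×10⁻⁸ N⁻¹.
P = 0.002711 / 4.025×10⁻⁸ = 67350 N = 67.35 kN.
σ_{magnesium alloy} = P/A₂ = 67350/650 = 103.6 MPa, compressive.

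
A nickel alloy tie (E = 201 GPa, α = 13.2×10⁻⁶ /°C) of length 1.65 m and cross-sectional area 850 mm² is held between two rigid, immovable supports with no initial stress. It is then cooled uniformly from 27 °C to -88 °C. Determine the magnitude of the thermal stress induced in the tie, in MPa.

σ ≈ 305 MPa (tensile)

Because both ends are immovable the net strain is zero, and the suppressed thermal strain is αΔT = 13.2×10⁻⁶ × 115 = 1518×10⁻⁶.
σ = EαΔT = 201×10³ × 13.2×10⁻⁶ × 115 = 305.1 MPa (tensile; the tie is trying to contract).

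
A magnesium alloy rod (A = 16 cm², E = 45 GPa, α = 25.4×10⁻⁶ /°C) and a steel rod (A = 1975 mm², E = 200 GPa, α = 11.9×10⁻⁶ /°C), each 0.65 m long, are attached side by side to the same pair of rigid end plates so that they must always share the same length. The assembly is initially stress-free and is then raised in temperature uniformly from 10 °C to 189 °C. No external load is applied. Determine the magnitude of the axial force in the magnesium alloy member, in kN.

The magnesium alloy has the larger α, so on heating it would change length more than the steel if both were free. The rigid plates force a common final length, so the magnesium alloy is put into compression and the steel into tension, with equal and opposite forces P (no external load).
Setting the final lengths equal and cancelling L: (α₁ − α₂)ΔT = P/(A₁E₁) + P/(A₂E₂).
|α₁ − α₂|·ΔT = 13.5×10⁻⁶ × 179 = 0.002416.
1/(A₁E₁) + 1/(A₂E₂) = 1/(1600×45×10³) + 1/(1975×200×10³) = 1.642×10⁻⁸ N⁻¹.
So P = 0.002416 / 1.642×10⁻⁸ = 147.2 kN.

P ≈ 147 kN (compressive in the magnesium alloy)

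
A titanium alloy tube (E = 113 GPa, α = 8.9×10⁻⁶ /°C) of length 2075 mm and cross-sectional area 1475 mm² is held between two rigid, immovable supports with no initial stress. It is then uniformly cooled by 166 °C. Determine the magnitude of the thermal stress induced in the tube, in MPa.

σ ≈ 167 MPa (tensile)

The supports are rigid, so the total axial strain is zero. The restrained thermal strain is ε = αΔT = 8.9×10⁻⁶ × 166 = 1477.4×10⁻⁶.
σ = EαΔT = 113×10³ × 8.9×10⁻⁶ × 166 = 166.9 MPa (tensile; the tube is trying to contract).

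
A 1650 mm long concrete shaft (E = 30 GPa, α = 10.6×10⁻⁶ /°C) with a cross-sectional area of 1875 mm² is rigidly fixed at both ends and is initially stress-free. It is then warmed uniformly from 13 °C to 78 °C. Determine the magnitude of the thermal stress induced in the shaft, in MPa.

σ ≈ 20.7 MPa (compressive)

The supports are rigid, so the total axial strain is zero. The restrained thermal strain is ε = αΔT = 10.6×10⁻⁶ × 65 = 689×10⁻⁶.
The stress required to suppress this strain is σ = Eε = 30×10³ × 689×10⁻⁶ = 20.67 MPa, compressive since the shaft is trying to expand.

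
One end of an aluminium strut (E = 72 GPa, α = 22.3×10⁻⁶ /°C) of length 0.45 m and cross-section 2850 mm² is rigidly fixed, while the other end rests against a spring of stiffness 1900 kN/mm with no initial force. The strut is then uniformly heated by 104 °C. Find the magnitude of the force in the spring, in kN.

The unrestrained thermal change is αΔT L = 22.3×10⁻⁶ × 104 × 450 = 1.044 mm.
With a force P in the spring, the elastic change of the strut is PL/(AE) and that of the spring is P/k; compatibility requires their sum to equal δ_free.
So P = δ_free / [L/(AE) + 1/k] = 1.044 / [ 450/(2850×72×10³) + 1/(1900×10³) ].
P = 1.044 / 2.719×10⁻⁶ = 383800 N.

P ≈ 384 kN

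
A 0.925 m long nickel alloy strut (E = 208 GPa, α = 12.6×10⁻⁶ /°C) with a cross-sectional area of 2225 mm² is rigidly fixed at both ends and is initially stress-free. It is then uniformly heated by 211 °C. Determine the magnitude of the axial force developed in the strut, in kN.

Full restraint means ε = 0, so the stress is σ = EαΔT = 208×10³ × 12.6×10⁻⁶ × 211 = 553 MPa.
Then P = σA = 553 × 2225 mm² = 1230 kN, compressive.

P ≈ 1230 kN (compressive)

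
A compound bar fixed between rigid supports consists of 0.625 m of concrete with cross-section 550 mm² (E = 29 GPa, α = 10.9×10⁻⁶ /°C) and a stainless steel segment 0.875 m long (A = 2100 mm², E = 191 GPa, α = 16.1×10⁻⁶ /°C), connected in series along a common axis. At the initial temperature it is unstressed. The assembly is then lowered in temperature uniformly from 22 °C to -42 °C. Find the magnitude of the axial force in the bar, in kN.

Free thermal contraction of the whole bar: Σ αᵢΔT Lᵢ = 10.9×10⁻⁶×64×625 + 16.1×10⁻⁶×64×875 = 1.338 mm.
The rigid supports impose zero overall length change; the single axial force P common to all segments must satisfy P Σ Lᵢ/(AᵢEᵢ) = δ_free.
Σ Lᵢ/(AᵢEᵢ) = 625/(550×29×10³) + 875/(2100×191×10³) = 4.137×10⁻⁵ mm/N.
Hence P = δ_free / Σ(L/AE) = 1.338/4.137×10⁻⁵ = 32.34 kN (tensile).

P ≈ 32.3 kN (tensile)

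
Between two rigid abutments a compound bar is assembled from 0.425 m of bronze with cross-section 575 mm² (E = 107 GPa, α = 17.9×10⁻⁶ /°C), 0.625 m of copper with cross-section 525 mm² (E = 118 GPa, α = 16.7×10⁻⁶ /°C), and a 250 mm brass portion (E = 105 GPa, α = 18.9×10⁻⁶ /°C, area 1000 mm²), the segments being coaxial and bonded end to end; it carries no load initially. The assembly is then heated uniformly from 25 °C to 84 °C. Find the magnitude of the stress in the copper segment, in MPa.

With the walls removed the bar would change length by δ_free = Σ αᵢΔT Lᵢ = 17.9×10⁻⁶×59×425 + 16.7×10⁻⁶×59×625 + 18.9×10⁻⁶×59×250 = 1.343 mm.
The walls prevent any net length change, so an axial force P (same in every segment) develops. Compatibility: P · Σ Lᵢ/(AᵢEᵢ) = δ_free.
The series flexibility is Σ Lᵢ/(AᵢEᵢ) = 425/(575×107×10³) + 625/(525×118×10³) + 250/(1000×105×10³) = 1.938×10⁻⁵ mm/N.
So P = 1.343 / 1.938×10⁻⁵ = 69.33 kN, compressive.
σ_{copper} = P / A = 69330 / 525 = 132.1 MPa.

σ ≈ 132 MPa (compressive)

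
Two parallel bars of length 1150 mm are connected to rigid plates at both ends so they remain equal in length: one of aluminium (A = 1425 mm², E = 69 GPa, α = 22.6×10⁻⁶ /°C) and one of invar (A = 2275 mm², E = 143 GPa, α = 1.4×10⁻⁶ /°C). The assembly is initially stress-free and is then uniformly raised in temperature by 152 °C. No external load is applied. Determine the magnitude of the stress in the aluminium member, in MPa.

σ ≈ 171 MPa (compressive)

Equilibrium of a rigid end plate with no external load gives equal and opposite internal forces ±P in the two members. Since α_{aluminium} > α_{invar}, heating drives the aluminium into compression and the invar into tension.
Compatibility of the two members (thermal + elastic change equal): (α₁ − α₂)ΔT = P·[1/(A₁E₁) + 1/(A₂E₂)].
|α₁ − α₂|·ΔT = 21.2×10⁻⁶ × 152 = 0.003222.
1/(A₁E₁) + 1/(A₂E₂) = 1/(1425×69×10³) + 1/(2275×143×10³) = 1.324×10⁻⁸ N⁻¹.
P = 0.003222 / 1.324×10⁻⁸ = 243300 N = 243.3 kN.
σ_{aluminium} = P/A₁ = 243300/1425 = 170.7 MPa, compressive.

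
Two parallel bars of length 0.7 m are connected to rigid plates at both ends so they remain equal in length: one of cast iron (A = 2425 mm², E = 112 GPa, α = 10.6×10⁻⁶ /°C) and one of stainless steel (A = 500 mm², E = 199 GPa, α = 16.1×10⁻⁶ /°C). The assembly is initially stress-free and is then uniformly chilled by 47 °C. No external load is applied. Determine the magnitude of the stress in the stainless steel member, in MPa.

σ ≈ 37.6 MPa (tensile)

The stainless steel has the larger α, so on cooling it would change length more than the cast iron if both were free. The rigid plates force a common final length, so the stainless steel is put into tension and the cast iron into compression, with equal and opposite forces P (no external load).
Compatibility of the two members (thermal + elastic change equal): (α₁ − α₂)ΔT = P·[1/(A₁E₁) + 1/(A₂E₂)].
|α₁ − α₂|·ΔT = 5.5×10⁻⁶ × 47 = 0.0002585.
1/(A₁E₁) + 1/(A₂E₂) = 1/(2425×112×10³) + 1/(500×199×10³) = 1.373×10⁻⁸ N⁻¹.
So P = 0.0002585 / 1.373×10⁻⁸ = 18.82 kN.
σ_{stainless steel} = P/A₂ = 18820/500 = 37.65 MPa, tensile.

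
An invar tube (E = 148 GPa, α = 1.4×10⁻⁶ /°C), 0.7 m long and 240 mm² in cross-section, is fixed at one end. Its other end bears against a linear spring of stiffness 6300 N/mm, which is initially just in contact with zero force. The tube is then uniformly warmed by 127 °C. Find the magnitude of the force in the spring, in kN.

P ≈ 0.697 kN

If the spring were absent the tube would lengthen by αΔT L = 1.4×10⁻⁶ × 127 × 700 = 0.1245 mm.
With a force P in the spring, the elastic change of the tube is PL/(AE) and that of the spring is P/k; compatibility requires their sum to equal δ_free.
P [ L/(AE) + 1/k ] = δ_free → P [ 700/(240×148×10³) + 1/(6300) ] = 0.1245.
P = 0.1245 / 0.0001784 = 697.5 N.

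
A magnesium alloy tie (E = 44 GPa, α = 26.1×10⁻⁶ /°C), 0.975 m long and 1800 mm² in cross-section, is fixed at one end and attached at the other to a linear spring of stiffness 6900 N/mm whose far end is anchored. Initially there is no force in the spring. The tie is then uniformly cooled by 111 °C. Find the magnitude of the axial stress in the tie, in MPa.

If the spring were absent the tie would shorten by αΔT L = 26.1×10⁻⁶ × 111 × 975 = 2.825 mm.
With a force P in the spring, the elastic change of the tie is PL/(AE) and that of the spring is P/k; compatibility requires their sum to equal δ_free.
So P = δ_free / [L/(AE) + 1/k] = 2.825 / [ 975/(1800×44×10³) + 1/(6900) ].
P = 2.825 / 0.0001572 = 17960 N.
σ = P/A = 17960/1800 = 9.98 MPa.

σ ≈ 9.98 MPa (tensile)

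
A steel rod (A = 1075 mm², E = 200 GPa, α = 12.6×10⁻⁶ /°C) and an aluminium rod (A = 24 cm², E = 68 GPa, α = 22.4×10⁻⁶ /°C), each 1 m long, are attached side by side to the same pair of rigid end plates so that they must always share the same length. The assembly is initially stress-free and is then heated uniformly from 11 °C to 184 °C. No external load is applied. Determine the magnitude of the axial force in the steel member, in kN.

P ≈ 157 kN (tensile in the steel)

The aluminium has the larger α, so on heating it would change length more than the steel if both were free. The rigid plates force a common final length, so the aluminium is put into compression and the steel into tension, with equal and opposite forces P (no external load).
Setting the final lengths equal and cancelling L: (α₁ − α₂)ΔT = P/(A₁E₁) + P/(A₂E₂).
|α₁ − α₂|·ΔT = 9.8×10⁻⁶ × 173 = 0.001695.
1/(A₁E₁) + 1/(A₂E₂) = 1/(1075×200×10³) + 1/(2400×68×10³) = 1.078×10⁻⁸ N⁻¹.
P = 0.001695 / 1.078×10⁻⁸ = 157300 N = 157.3 kN.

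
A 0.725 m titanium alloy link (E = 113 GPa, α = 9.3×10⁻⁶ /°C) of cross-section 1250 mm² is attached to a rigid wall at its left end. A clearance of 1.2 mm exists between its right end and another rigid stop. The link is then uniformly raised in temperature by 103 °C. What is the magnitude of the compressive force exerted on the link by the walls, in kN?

Free thermal elongation = αΔT L = 9.3×10⁻⁶ × 103 × 725 = 0.6945 mm.
Since δ_free = 0.694 mm is less than the 1.2 mm gap, the link never touches the wall. No axial force develops.

P ≈ 0 kN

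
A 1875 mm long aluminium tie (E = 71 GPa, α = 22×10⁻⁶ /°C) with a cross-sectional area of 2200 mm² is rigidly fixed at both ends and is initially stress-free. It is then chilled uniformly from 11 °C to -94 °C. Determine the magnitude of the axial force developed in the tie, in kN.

P ≈ 361 kN (tensile)

With zero net strain, σ = E·αΔT = 71 GPa × 22×10⁻⁶ × 105 = 164 MPa.
P = AEαΔT = 2200 × 71×10³ × 22×10⁻⁶ × 105 = 360.8 kN (tensile).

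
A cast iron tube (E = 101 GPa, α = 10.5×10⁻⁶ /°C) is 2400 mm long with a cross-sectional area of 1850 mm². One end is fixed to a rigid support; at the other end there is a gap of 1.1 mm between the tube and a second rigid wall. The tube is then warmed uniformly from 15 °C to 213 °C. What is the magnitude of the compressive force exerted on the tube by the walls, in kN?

P ≈ 303 kN

If the wall were absent the tube would grow by αΔT L = 10.5×10⁻⁶ × 198 × 2400 = 4.99 mm.
The gap closes (δ_free > 1.1 mm) and the wall then resists a further 4.99 − 1.1 = 3.89 mm of expansion.
That suppressed elongation corresponds to σ = E·Δ/L = 101×10³ × 3.89/2400 = 163.7 MPa.
Force on the wall = σA = 163.7 × 1850 mm² = 302.8 kN.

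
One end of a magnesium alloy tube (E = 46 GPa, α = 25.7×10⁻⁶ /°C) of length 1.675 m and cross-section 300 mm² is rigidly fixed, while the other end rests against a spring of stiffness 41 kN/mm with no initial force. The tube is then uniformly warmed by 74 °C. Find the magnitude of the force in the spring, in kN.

P ≈ 21.9 kN

If the spring were absent the tube would lengthen by αΔT L = 25.7×10⁻⁶ × 74 × 1675 = 3.186 mm.
With a force P in the spring, the elastic change of the tube is PL/(AE) and that of the spring is P/k; compatibility requires their sum to equal δ_free.
P [ L/(AE) + 1/k ] = δ_free → P [ 1675/(300×46×10³) + 1/(41×10³) ] = 3.186.
P = 3.186 / 0.0001458 = 21850 N.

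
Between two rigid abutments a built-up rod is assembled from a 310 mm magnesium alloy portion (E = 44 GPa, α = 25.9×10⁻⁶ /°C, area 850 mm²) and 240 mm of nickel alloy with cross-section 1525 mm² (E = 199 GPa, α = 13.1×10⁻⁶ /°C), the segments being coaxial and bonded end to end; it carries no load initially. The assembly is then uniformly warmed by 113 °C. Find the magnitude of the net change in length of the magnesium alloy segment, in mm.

|ΔL| ≈ 0.245 mm

If the supports were absent, the total length change would be Σ αᵢΔT Lᵢ = 25.9×10⁻⁶×113×310 + 13.1×10⁻⁶×113×240 = 1.263 mm.
The rigid supports impose zero overall length change; the single axial force P common to all segments must satisfy P Σ Lᵢ/(AᵢEᵢ) = δ_free.
Σ Lᵢ/(AᵢEᵢ) = 310/(850×44×10³) + 240/(1525×199×10³) = 9.08×10⁻⁶ mm/N.
Hence P = δ_free / Σ(L/AE) = 1.263/9.08×10⁻⁶ = 139.1 kN (compressive).
For the magnesium alloy segment, free thermal change = 25.9×10⁻⁶×113×310 = 0.9073 mm and elastic change from P = 139100×310/(850×44×10³) = 1.153 mm; these oppose, so the net change is 0.245 mm (segment shortens).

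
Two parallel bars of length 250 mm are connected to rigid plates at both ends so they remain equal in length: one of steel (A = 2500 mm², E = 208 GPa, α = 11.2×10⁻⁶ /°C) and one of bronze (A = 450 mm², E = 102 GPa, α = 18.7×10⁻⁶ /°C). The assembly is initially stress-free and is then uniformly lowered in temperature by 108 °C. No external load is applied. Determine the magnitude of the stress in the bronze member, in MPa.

Equilibrium of a rigid end plate with no external load gives equal and opposite internal forces ±P in the two members. Since α_{bronze} > α_{steel}, cooling drives the bronze into tension and the steel into compression.
Equating the net (thermal + elastic) strains gives |α₁ − α₂|·ΔT = P·[1/(A₁E₁) + 1/(A₂E₂)].
|α₁ − α₂|·ΔT = 7.5×10⁻⁶ × 108 = 0.00081.
1/(A₁E₁) + 1/(A₂E₂) = 1/(2500×208×10³) + 1/(450×102×10³) = 2.371×10⁻⁸ N⁻¹.
So P = 0.00081 / 2.371×10⁻⁸ = 34.16 kN.
σ_{bronze} = P/A₂ = 34160/450 = 75.92 MPa, tensile.

σ ≈ 75.9 MPa (tensile)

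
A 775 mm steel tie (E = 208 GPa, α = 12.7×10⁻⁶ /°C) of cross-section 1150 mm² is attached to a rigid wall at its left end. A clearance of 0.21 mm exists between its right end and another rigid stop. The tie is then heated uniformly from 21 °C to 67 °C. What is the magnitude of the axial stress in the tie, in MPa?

If the wall were absent the tie would grow by αΔT L = 12.7×10⁻⁶ × 46 × 775 = 0.4528 mm.
This exceeds the 0.21 mm gap, so the wall pushes back. The portion of expansion that must be recovered elastically is δ_free − gap = 0.4528 − 0.21 = 0.2428 mm.
That suppressed elongation corresponds to σ = E·Δ/L = 208×10³ × 0.2428/775 = 65.15 MPa.

σ ≈ 65.2 MPa (compressive)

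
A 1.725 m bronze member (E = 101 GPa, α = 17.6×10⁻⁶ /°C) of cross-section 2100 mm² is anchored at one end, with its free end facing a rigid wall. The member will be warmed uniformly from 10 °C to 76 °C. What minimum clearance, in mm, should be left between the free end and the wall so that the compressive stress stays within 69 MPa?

With no wall the member would lengthen by αΔT L = 17.6×10⁻⁶ × 66 × 1725 = 2.004 mm.
At the allowable stress the elastic shortening the wall may impose is σL/E = 69 × 1725 / (101×10³) = 1.178 mm.
So the gap has to take up the difference, g_min = δ_free − σL/E = 2.004 − 1.178 = 0.8253 mm.

g ≈ 0.825 mm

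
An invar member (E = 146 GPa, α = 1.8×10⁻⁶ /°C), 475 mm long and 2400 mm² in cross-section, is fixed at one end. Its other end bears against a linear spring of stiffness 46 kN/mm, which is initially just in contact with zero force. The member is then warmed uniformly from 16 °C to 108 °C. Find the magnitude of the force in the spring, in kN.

If the spring were absent the member would lengthen by αΔT L = 1.8×10⁻⁶ × 92 × 475 = 0.07866 mm.
Let P be the compressive force at the spring. The member shortens elastically by PL/(AE) and the spring compresses by P/k; together these equal δ_free.
P [ L/(AE) + 1/k ] = δ_free → P [ 475/(2400×146×10³) + 1/(46×10³) ] = 0.07866.
P = 0.07866 / 2.309×10⁻⁵ = 3406 N.

P ≈ 3.41 kN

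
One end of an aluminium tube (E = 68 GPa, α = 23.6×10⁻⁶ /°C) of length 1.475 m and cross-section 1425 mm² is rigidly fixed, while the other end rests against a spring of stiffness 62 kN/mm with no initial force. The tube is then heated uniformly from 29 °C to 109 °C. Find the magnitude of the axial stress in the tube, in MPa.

Free thermal expansion: δ_free = αΔT L = 23.6×10⁻⁶ × 80 × 1475 = 2.785 mm.
Let P be the compressive force at the spring. The tube shortens elastically by PL/(AE) and the spring compresses by P/k; together these equal δ_free.
P [ L/(AE) + 1/k ] = δ_free → P [ 1475/(1425×68×10³) + 1/(62×10³) ] = 2.785.
P = 2.785 / 3.135×10⁻⁵ = 88830 N.
σ = P/A = 88830/1425 = 62.33 MPa.

σ ≈ 62.3 MPa (compressive)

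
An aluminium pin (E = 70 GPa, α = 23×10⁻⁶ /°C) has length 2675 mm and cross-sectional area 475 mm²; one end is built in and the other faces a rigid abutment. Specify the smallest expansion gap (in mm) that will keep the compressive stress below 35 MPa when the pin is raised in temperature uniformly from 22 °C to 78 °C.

g ≈ 2.11 mm

Free expansion if unrestrained: δ_free = αΔT L = 23×10⁻⁶ × 56 × 2675 = 3.445 mm.
A stress of 35 MPa corresponds to the wall pushing the pin back by σL/E = 35×2675/(70×10³) = 1.337 mm.
The gap must absorb the remainder: g_min = 3.445 − 1.337 = 2.108 mm.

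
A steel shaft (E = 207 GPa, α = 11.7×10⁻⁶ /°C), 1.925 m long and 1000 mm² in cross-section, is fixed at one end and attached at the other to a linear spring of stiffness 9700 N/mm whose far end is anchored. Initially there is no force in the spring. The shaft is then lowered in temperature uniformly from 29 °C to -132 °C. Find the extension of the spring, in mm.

Free thermal contraction: δ_free = αΔT L = 11.7×10⁻⁶ × 161 × 1925 = 3.626 mm.
With a force P in the spring, the elastic change of the shaft is PL/(AE) and that of the spring is P/k; compatibility requires their sum to equal δ_free.
So P = δ_free / [L/(AE) + 1/k] = 3.626 / [ 1925/(1000×207×10³) + 1/(9700) ].
P = 3.626 / 0.0001124 = 32260 N.
Spring extension = P/k = 32260/(9700) = 3.326 mm.

δ ≈ 3.33 mm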